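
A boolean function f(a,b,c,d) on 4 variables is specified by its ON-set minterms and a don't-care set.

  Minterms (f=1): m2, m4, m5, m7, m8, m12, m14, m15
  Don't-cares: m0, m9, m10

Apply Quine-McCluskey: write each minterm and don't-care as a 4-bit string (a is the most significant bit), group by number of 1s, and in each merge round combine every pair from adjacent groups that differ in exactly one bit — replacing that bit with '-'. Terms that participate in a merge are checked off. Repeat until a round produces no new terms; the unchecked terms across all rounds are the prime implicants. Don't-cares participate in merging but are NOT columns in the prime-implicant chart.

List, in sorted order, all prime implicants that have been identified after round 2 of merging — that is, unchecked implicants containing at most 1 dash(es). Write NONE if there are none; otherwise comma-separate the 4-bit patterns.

-111, 01-1, 010-, 100-, 111-

[col 0] 0000*, 0010*, 0100*, 0101*, 0111*, 1000*, 1001*, 1010*, 1100*, 1110*, 1111*
[col 1] -000*, -010*, -100*, -111, 0-00*, 00-0*, 01-1, 010-, 1-00*, 1-10*, 10-0*, 100-, 11-0*, 111-
[col 2] --00, -0-0, 1--0
Prime implicants: --00, -0-0, -111, 01-1, 010-, 1--0, 100-, 111-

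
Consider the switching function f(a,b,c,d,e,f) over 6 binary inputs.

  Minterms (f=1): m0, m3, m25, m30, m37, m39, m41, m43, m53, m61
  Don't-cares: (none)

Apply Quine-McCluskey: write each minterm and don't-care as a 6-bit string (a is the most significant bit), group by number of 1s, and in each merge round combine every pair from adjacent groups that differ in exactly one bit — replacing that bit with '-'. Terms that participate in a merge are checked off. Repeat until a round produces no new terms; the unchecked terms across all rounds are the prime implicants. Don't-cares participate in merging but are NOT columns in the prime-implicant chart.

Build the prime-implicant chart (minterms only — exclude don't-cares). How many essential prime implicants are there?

7

[col 0] 000000, 000011, 011001, 011110, 100101*, 100111*, 101001*, 101011*, 110101*, 111101*
[col 1] 1-0101, 1001-1, 1010-1, 11-101
Prime implicants: 000000, 000011, 011001, 011110, 1-0101, 1001-1, 1010-1, 11-101
PI chart (minterm → PIs covering it):
  0 | 000000  (sole → essential)
  3 | 000011  (sole → essential)
  25 | 011001  (sole → essential)
  30 | 011110  (sole → essential)
  37 | 1-0101,1001-1
  39 | 1001-1  (sole → essential)
  41 | 1010-1  (sole → essential)
  43 | 1010-1  (sole → essential)
  53 | 1-0101,11-101
  61 | 11-101  (sole → essential)
Essential prime implicants: 000000, 000011, 011001, 011110, 1001-1, 1010-1, 11-101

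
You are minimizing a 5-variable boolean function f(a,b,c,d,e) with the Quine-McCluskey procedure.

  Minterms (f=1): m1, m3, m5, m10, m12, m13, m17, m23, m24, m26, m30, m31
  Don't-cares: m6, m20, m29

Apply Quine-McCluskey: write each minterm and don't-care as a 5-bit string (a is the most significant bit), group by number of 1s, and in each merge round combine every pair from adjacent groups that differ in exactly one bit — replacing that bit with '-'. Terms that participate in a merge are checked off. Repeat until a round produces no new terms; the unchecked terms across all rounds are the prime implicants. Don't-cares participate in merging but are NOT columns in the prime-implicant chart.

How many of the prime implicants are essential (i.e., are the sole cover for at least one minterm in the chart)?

6

[col 0] 00001*, 00011*, 00101*, 00110, 01010*, 01100*, 01101*, 10001*, 10100, 10111*, 11000*, 11010*, 11101*, 11110*, 11111*
[col 1] -0001, -1010, -1101, 0-101, 00-01, 000-1, 0110-, 1-111, 11-10, 110-0, 111-1, 1111-
Prime implicants: -0001, -1010, -1101, 0-101, 00-01, 000-1, 00110, 0110-, 1-111, 10100, 11-10, 110-0, 111-1, 1111-
PI chart (minterm → PIs covering it):
  1 | -0001,00-01,000-1
  3 | 000-1  (sole → essential)
  5 | 0-101,00-01
  10 | -1010  (sole → essential)
  12 | 0110-  (sole → essential)
  13 | -1101,0-101,0110-
  17 | -0001  (sole → essential)
  23 | 1-111  (sole → essential)
  24 | 110-0  (sole → essential)
  26 | -1010,11-10,110-0
  30 | 11-10,1111-
  31 | 1-111,111-1,1111-
Essential prime implicants: -0001, -1010, 000-1, 0110-, 1-111, 110-0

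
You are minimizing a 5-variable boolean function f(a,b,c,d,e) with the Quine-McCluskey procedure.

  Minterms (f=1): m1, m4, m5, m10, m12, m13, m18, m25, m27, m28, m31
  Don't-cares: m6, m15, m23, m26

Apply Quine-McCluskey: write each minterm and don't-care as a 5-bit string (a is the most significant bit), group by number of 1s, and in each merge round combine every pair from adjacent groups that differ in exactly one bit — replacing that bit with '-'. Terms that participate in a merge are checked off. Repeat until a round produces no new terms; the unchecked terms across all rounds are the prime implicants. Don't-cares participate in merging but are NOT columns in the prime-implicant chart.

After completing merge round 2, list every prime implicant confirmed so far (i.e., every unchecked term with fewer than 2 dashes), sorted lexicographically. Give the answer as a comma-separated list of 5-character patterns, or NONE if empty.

[col 0] 00001*, 00100*, 00101*, 00110*, 01010*, 01100*, 01101*, 01111*, 10010*, 10111*, 11001*, 11010*, 11011*, 11100*, 11111*
[col 1] -1010, -1100, -1111, 0-100*, 0-101*, 00-01, 001-0, 0010-*, 011-1, 0110-*, 1-010, 1-111, 11-11, 110-1, 1101-
[col 2] 0-10-
Prime implicants: -1010, -1100, -1111, 0-10-, 00-01, 001-0, 011-1, 1-010, 1-111, 11-11, 110-1, 1101-

-1010, -1100, -1111, 00-01, 001-0, 011-1, 1-010, 1-111, 11-11, 110-1, 1101-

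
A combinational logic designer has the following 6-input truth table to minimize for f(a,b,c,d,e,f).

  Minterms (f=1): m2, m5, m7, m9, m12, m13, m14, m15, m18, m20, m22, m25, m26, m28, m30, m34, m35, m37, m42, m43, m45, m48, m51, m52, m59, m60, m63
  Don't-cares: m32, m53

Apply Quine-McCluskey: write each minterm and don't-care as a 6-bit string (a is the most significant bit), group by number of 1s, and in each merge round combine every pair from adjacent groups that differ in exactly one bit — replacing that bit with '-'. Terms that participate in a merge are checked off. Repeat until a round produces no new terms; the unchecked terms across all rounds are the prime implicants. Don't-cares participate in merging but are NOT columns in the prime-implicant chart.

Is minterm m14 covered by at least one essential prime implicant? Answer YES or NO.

[col 0] 000010*, 000101*, 000111*, 001001*, 001100*, 001101*, 001110*, 001111*, 010010*, 010100*, 010110*, 011001*, 011010*, 011100*, 011110*, 100000*, 100010*, 100011*, 100101*, 101010*, 101011*, 101101*, 110000*, 110011*, 110100*, 110101*, 111011*, 111100*, 111111*
[col 1] -00010, -00101*, -01101*, -10100*, -11100*, 0-0010, 0-1001, 0-1100*, 0-1110*, 00-101*, 00-111*, 0001-1*, 001-01, 0011-0*, 0011-1*, 00110-*, 00111-*, 01-010*, 01-100*, 01-110*, 010-10*, 0101-0*, 011-10*, 0111-0*, 1-0000, 1-0011*, 1-0101, 1-1011*, 10-010*, 10-011*, 10-101*, 1000-0, 10001-*, 10101-*, 11-011*, 11-100*, 110-00, 11010-, 111-11
[col 2] -0-101, -1-100, 0-11-0, 00-1-1, 0011--, 01--10, 01-1-0, 1--011, 10-01-
Prime implicants: -0-101, -00010, -1-100, 0-0010, 0-1001, 0-11-0, 00-1-1, 001-01, 0011--, 01--10, 01-1-0, 1--011, 1-0000, 1-0101, 10-01-, 1000-0, 110-00, 11010-, 111-11
PI chart (minterm → PIs covering it):
  2 | -00010,0-0010
  5 | -0-101,00-1-1
  7 | 00-1-1  (sole → essential)
  9 | 0-1001,001-01
  12 | 0-11-0,0011--
  13 | -0-101,00-1-1,001-01,0011--
  14 | 0-11-0,0011--
  15 | 00-1-1,0011--
  18 | 0-0010,01--10
  20 | -1-100,01-1-0
  22 | 01--10,01-1-0
  25 | 0-1001  (sole → essential)
  26 | 01--10  (sole → essential)
  28 | -1-100,0-11-0,01-1-0
  30 | 0-11-0,01--10,01-1-0
  34 | -00010,10-01-,1000-0
  35 | 1--011,10-01-
  37 | -0-101,1-0101
  42 | 10-01-  (sole → essential)
  43 | 1--011,10-01-
  45 | -0-101  (sole → essential)
  48 | 1-0000,110-00
  51 | 1--011  (sole → essential)
  52 | -1-100,110-00,11010-
  59 | 1--011,111-11
  60 | -1-100  (sole → essential)
  63 | 111-11  (sole → essential)
Essential prime implicants: -0-101, -1-100, 0-1001, 00-1-1, 01--10, 1--011, 10-01-, 111-11

NO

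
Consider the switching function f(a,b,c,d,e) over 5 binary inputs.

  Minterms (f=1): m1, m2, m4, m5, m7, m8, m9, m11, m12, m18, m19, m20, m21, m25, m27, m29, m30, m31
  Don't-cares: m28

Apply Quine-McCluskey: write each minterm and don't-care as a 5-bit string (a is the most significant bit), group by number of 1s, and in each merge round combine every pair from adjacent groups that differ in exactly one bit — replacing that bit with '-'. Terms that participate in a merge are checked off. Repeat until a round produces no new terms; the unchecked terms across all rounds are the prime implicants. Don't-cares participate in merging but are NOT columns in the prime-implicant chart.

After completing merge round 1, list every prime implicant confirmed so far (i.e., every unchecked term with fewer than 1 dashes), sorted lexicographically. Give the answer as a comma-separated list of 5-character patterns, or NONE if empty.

[col 0] 00001*, 00010*, 00100*, 00101*, 00111*, 01000*, 01001*, 01011*, 01100*, 10010*, 10011*, 10100*, 10101*, 11001*, 11011*, 11100*, 11101*, 11110*, 11111*
[col 1] -0010, -0100*, -0101*, -1001*, -1011*, -1100*, 0-001, 0-100*, 00-01, 001-1, 0010-*, 01-00, 010-1*, 0100-, 1-011, 1-100*, 1-101*, 1001-, 1010-*, 11-01*, 11-11*, 110-1*, 111-0*, 111-1*, 1110-*, 1111-*
[col 2] --100, -010-, -10-1, 1-10-, 11--1, 111--
Prime implicants: --100, -0010, -010-, -10-1, 0-001, 00-01, 001-1, 01-00, 0100-, 1-011, 1-10-, 1001-, 11--1, 111--

NONE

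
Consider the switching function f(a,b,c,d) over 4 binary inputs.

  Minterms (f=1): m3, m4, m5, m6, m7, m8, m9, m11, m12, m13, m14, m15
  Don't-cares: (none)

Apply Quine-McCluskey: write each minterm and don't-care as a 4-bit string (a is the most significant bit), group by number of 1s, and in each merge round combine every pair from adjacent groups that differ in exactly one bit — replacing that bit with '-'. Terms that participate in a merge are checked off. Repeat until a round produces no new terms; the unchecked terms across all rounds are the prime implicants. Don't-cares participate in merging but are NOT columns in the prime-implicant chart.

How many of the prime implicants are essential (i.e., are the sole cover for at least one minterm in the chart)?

3

size-2^0 implicants → 0011(✓)  0100(✓)  0101(✓)  0110(✓)  0111(✓)  1000(✓)  1001(✓)  1011(✓)  1100(✓)  1101(✓)  1110(✓)  1111(✓)
size-2^1 implicants → -011(✓)  -100(✓)  -101(✓)  -110(✓)  -111(✓)  0-11(✓)  01-0(✓)  01-1(✓)  010-(✓)  011-(✓)  1-00(✓)  1-01(✓)  1-11(✓)  10-1(✓)  100-(✓)  11-0(✓)  11-1(✓)  110-(✓)  111-(✓)
size-2^2 implicants → --11  -1-0(✓)  -1-1(✓)  -10-(✓)  -11-(✓)  01--(✓)  1--1  1-0-  11--(✓)
size-2^3 implicants → -1--
Unchecked terms (primes): --11, -1--, 1--1, 1-0-
Minterm coverage:
  m3 ⊆ --11 [E]
  m4 ⊆ -1-- [E]
  m5 ⊆ -1-- [E]
  m6 ⊆ -1-- [E]
  m7 ⊆ --11,-1--
  m8 ⊆ 1-0- [E]
  m9 ⊆ 1--1,1-0-
  m11 ⊆ --11,1--1
  m12 ⊆ -1--,1-0-
  m13 ⊆ -1--,1--1,1-0-
  m14 ⊆ -1-- [E]
  m15 ⊆ --11,-1--,1--1
E = {--11, -1--, 1-0-}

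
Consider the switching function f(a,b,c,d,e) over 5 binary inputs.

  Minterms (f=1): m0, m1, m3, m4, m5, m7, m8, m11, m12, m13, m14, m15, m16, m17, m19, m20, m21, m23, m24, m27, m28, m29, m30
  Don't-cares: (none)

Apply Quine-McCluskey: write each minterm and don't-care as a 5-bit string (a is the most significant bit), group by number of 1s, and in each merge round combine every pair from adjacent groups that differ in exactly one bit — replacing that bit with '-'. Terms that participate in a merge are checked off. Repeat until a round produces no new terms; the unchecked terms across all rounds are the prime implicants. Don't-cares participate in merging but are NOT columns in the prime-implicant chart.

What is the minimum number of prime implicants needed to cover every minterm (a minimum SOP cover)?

6

size-2^0 implicants → 00000(✓)  00001(✓)  00011(✓)  00100(✓)  00101(✓)  00111(✓)  01000(✓)  01011(✓)  01100(✓)  01101(✓)  01110(✓)  01111(✓)  10000(✓)  10001(✓)  10011(✓)  10100(✓)  10101(✓)  10111(✓)  11000(✓)  11011(✓)  11100(✓)  11101(✓)  11110(✓)
size-2^1 implicants → -0000(✓)  -0001(✓)  -0011(✓)  -0100(✓)  -0101(✓)  -0111(✓)  -1000(✓)  -1011(✓)  -1100(✓)  -1101(✓)  -1110(✓)  0-000(✓)  0-011(✓)  0-100(✓)  0-101(✓)  0-111(✓)  00-00(✓)  00-01(✓)  00-11(✓)  000-1(✓)  0000-(✓)  001-1(✓)  0010-(✓)  01-00(✓)  01-11(✓)  011-0(✓)  011-1(✓)  0110-(✓)  0111-(✓)  1-000(✓)  1-011(✓)  1-100(✓)  1-101(✓)  10-00(✓)  10-01(✓)  10-11(✓)  100-1(✓)  1000-(✓)  101-1(✓)  1010-(✓)  11-00(✓)  111-0(✓)  1110-(✓)
size-2^2 implicants → --000(✓)  --011  --100(✓)  --101(✓)  -0-00(✓)  -0-01(✓)  -0-11(✓)  -00-1(✓)  -000-(✓)  -01-1(✓)  -010-(✓)  -1-00(✓)  -11-0  -110-(✓)  0--00(✓)  0--11  0-1-1  0-10-(✓)  00--1(✓)  00-0-(✓)  011--  1--00(✓)  1-10-(✓)  10--1(✓)  10-0-(✓)
size-2^3 implicants → ---00  --10-  -0--1  -0-0-
Unchecked terms (primes): ---00, --011, --10-, -0--1, -0-0-, -11-0, 0--11, 0-1-1, 011--
Minterm coverage:
  m0 ⊆ ---00,-0-0-
  m1 ⊆ -0--1,-0-0-
  m3 ⊆ --011,-0--1,0--11
  m4 ⊆ ---00,--10-,-0-0-
  m5 ⊆ --10-,-0--1,-0-0-,0-1-1
  m7 ⊆ -0--1,0--11,0-1-1
  m8 ⊆ ---00 [E]
  m11 ⊆ --011,0--11
  m12 ⊆ ---00,--10-,-11-0,011--
  m13 ⊆ --10-,0-1-1,011--
  m14 ⊆ -11-0,011--
  m15 ⊆ 0--11,0-1-1,011--
  m16 ⊆ ---00,-0-0-
  m17 ⊆ -0--1,-0-0-
  m19 ⊆ --011,-0--1
  m20 ⊆ ---00,--10-,-0-0-
  m21 ⊆ --10-,-0--1,-0-0-
  m23 ⊆ -0--1 [E]
  m24 ⊆ ---00 [E]
  m27 ⊆ --011 [E]
  m28 ⊆ ---00,--10-,-11-0
  m29 ⊆ --10- [E]
  m30 ⊆ -11-0 [E]
E = {---00, --011, --10-, -0--1, -11-0}
Petrick residual → 0--11
Cover = d'e' + c'de + cd' + b'e + bce' + a'de  |cover|=6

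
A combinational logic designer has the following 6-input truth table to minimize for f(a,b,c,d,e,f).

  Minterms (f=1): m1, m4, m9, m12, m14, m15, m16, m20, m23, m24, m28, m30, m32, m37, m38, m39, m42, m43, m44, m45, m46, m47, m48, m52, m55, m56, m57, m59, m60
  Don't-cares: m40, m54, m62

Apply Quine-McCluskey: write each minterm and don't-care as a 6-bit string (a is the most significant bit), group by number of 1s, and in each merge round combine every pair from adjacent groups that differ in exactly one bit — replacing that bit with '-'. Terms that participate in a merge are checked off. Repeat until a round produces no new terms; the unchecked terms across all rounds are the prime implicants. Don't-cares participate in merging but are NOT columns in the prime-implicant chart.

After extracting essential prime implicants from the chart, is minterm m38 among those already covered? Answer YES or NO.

[col 0] 000001*, 000100*, 001001*, 001100*, 001110*, 001111*, 010000*, 010100*, 010111*, 011000*, 011100*, 011110*, 100000*, 100101*, 100110*, 100111*, 101000*, 101010*, 101011*, 101100*, 101101*, 101110*, 101111*, 110000*, 110100*, 110110*, 110111*, 111000*, 111001*, 111011*, 111100*, 111110*
[col 1] -01100*, -01110*, -01111*, -10000*, -10100*, -10111, -11000*, -11100*, -11110*, 0-0100*, 0-1100*, 0-1110*, 00-001, 00-100*, 0011-0*, 00111-*, 01-000*, 01-100*, 010-00*, 011-00*, 0111-0*, 1-0000*, 1-0110*, 1-0111*, 1-1000*, 1-1011, 1-1100*, 1-1110*, 10-000*, 10-101*, 10-110*, 10-111*, 1001-1*, 10011-*, 101-00*, 101-10*, 101-11*, 1010-0*, 10101-*, 1011-0*, 1011-1*, 10110-*, 10111-*, 11-000*, 11-100*, 11-110*, 110-00*, 1101-0*, 11011-*, 111-00*, 1110-1, 11100-, 1111-0*
[col 2] --1100*, --1110*, -011-0*, -0111-, -1-000*, -1-100*, -10-00*, -11-00*, -111-0*, 0--100, 0-11-0*, 01--00*, 1--000, 1--110, 1-011-, 1-1-00, 1-11-0*, 10-1-1, 10-11-, 101--0, 101-1-, 1011--, 11--00*, 11-1-0
[col 3] --11-0, -1--00
Prime implicants: --11-0, -0111-, -1--00, -10111, 0--100, 00-001, 1--000, 1--110, 1-011-, 1-1-00, 1-1011, 10-1-1, 10-11-, 101--0, 101-1-, 1011--, 11-1-0, 1110-1, 11100-
PI chart (minterm → PIs covering it):
  1 | 00-001  (sole → essential)
  4 | 0--100  (sole → essential)
  9 | 00-001  (sole → essential)
  12 | --11-0,0--100
  14 | --11-0,-0111-
  15 | -0111-  (sole → essential)
  16 | -1--00  (sole → essential)
  20 | -1--00,0--100
  23 | -10111  (sole → essential)
  24 | -1--00  (sole → essential)
  28 | --11-0,-1--00,0--100
  30 | --11-0  (sole → essential)
  32 | 1--000  (sole → essential)
  37 | 10-1-1  (sole → essential)
  38 | 1--110,1-011-,10-11-
  39 | 1-011-,10-1-1,10-11-
  42 | 101--0,101-1-
  43 | 1-1011,101-1-
  44 | --11-0,1-1-00,101--0,1011--
  45 | 10-1-1,1011--
  46 | --11-0,-0111-,1--110,10-11-,101--0,101-1-,1011--
  47 | -0111-,10-1-1,10-11-,101-1-,1011--
  48 | -1--00,1--000
  52 | -1--00,11-1-0
  55 | -10111,1-011-
  56 | -1--00,1--000,1-1-00,11100-
  57 | 1110-1,11100-
  59 | 1-1011,1110-1
  60 | --11-0,-1--00,1-1-00,11-1-0
Essential prime implicants: --11-0, -0111-, -1--00, -10111, 0--100, 00-001, 1--000, 10-1-1

NO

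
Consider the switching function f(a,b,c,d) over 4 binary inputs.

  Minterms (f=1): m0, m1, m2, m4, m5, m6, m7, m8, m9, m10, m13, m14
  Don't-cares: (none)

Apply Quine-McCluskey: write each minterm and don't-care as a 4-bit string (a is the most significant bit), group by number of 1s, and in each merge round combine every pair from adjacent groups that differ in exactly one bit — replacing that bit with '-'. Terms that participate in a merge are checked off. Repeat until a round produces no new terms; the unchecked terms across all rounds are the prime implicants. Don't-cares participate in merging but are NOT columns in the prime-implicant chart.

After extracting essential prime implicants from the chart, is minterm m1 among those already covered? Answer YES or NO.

[col 0] 0000*, 0001*, 0010*, 0100*, 0101*, 0110*, 0111*, 1000*, 1001*, 1010*, 1101*, 1110*
[col 1] -000*, -001*, -010*, -101*, -110*, 0-00*, 0-01*, 0-10*, 00-0*, 000-*, 01-0*, 01-1*, 010-*, 011-*, 1-01*, 1-10*, 10-0*, 100-*
[col 2] --01, --10, -0-0, -00-, 0--0, 0-0-, 01--
Prime implicants: --01, --10, -0-0, -00-, 0--0, 0-0-, 01--
PI chart (minterm → PIs covering it):
  0 | -0-0,-00-,0--0,0-0-
  1 | --01,-00-,0-0-
  2 | --10,-0-0,0--0
  4 | 0--0,0-0-,01--
  5 | --01,0-0-,01--
  6 | --10,0--0,01--
  7 | 01--  (sole → essential)
  8 | -0-0,-00-
  9 | --01,-00-
  10 | --10,-0-0
  13 | --01  (sole → essential)
  14 | --10  (sole → essential)
Essential prime implicants: --01, --10, 01--

YES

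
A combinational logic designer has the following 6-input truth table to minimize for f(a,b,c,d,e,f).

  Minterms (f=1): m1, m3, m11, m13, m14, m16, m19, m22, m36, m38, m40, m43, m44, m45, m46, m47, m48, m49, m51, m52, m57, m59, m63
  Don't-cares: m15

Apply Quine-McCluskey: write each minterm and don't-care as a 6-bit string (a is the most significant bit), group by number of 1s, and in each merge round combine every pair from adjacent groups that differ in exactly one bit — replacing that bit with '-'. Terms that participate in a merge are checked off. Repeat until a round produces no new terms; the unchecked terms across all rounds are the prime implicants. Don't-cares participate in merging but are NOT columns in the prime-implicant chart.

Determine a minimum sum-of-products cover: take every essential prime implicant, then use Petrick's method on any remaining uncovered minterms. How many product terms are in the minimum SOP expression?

12

size-2^0 implicants → 000001(✓)  000011(✓)  001011(✓)  001101(✓)  001110(✓)  001111(✓)  010000(✓)  010011(✓)  010110  100100(✓)  100110(✓)  101000(✓)  101011(✓)  101100(✓)  101101(✓)  101110(✓)  101111(✓)  110000(✓)  110001(✓)  110011(✓)  110100(✓)  111001(✓)  111011(✓)  111111(✓)
size-2^1 implicants → -01011(✓)  -01101(✓)  -01110(✓)  -01111(✓)  -10000  -10011  0-0011  00-011  0000-1  001-11(✓)  0011-1(✓)  00111-(✓)  1-0100  1-1011(✓)  1-1111(✓)  10-100(✓)  10-110(✓)  1001-0(✓)  101-00  101-11(✓)  1011-0(✓)  1011-1(✓)  10110-(✓)  10111-(✓)  11-001(✓)  11-011(✓)  110-00  1100-1(✓)  11000-  111-11(✓)  1110-1(✓)
size-2^2 implicants → -01-11  -011-1  -0111-  1-1-11  10-1-0  1011--  11-0-1
Unchecked terms (primes): -01-11, -011-1, -0111-, -10000, -10011, 0-0011, 00-011, 0000-1, 010110, 1-0100, 1-1-11, 10-1-0, 101-00, 1011--, 11-0-1, 110-00, 11000-
Minterm coverage:
  m1 ⊆ 0000-1 [E]
  m3 ⊆ 0-0011,00-011,0000-1
  m11 ⊆ -01-11,00-011
  m13 ⊆ -011-1 [E]
  m14 ⊆ -0111- [E]
  m16 ⊆ -10000 [E]
  m19 ⊆ -10011,0-0011
  m22 ⊆ 010110 [E]
  m36 ⊆ 1-0100,10-1-0
  m38 ⊆ 10-1-0 [E]
  m40 ⊆ 101-00 [E]
  m43 ⊆ -01-11,1-1-11
  m44 ⊆ 10-1-0,101-00,1011--
  m45 ⊆ -011-1,1011--
  m46 ⊆ -0111-,10-1-0,1011--
  m47 ⊆ -01-11,-011-1,-0111-,1-1-11,1011--
  m48 ⊆ -10000,110-00,11000-
  m49 ⊆ 11-0-1,11000-
  m51 ⊆ -10011,11-0-1
  m52 ⊆ 1-0100,110-00
  m57 ⊆ 11-0-1 [E]
  m59 ⊆ 1-1-11,11-0-1
  m63 ⊆ 1-1-11 [E]
E = {-011-1, -0111-, -10000, 0000-1, 010110, 1-1-11, 10-1-0, 101-00, 11-0-1}
Petrick residual → -01-11, -10011, 1-0100
Cover = b'cef + b'cdf + b'cde + bc'd'e'f' + bc'd'ef + a'b'c'd'f + a'bc'def' + ac'de'f' + acef + ab'df' + ab'ce'f' + abd'f  |cover|=12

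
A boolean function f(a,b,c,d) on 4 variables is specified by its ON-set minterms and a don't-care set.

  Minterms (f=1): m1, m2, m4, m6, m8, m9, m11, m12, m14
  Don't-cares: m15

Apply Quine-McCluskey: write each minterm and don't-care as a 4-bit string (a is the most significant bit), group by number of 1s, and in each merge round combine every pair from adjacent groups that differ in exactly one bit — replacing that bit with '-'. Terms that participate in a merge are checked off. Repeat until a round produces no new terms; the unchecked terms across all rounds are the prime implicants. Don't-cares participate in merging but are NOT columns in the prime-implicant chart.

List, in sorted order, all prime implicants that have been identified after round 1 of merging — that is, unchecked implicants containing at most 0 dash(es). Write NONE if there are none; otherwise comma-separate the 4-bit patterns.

NONE

Round 0: 0001✓ 0010✓ 0100✓ 0110✓ 1000✓ 1001✓ 1011✓ 1100✓ 1110✓ 1111✓
Round 1: -001 -100✓ -110✓ 0-10 01-0✓ 1-00 1-11 10-1 100- 11-0✓ 111-
Round 2: -1-0
PIs = {-001, -1-0, 0-10, 1-00, 1-11, 10-1, 100-, 111-}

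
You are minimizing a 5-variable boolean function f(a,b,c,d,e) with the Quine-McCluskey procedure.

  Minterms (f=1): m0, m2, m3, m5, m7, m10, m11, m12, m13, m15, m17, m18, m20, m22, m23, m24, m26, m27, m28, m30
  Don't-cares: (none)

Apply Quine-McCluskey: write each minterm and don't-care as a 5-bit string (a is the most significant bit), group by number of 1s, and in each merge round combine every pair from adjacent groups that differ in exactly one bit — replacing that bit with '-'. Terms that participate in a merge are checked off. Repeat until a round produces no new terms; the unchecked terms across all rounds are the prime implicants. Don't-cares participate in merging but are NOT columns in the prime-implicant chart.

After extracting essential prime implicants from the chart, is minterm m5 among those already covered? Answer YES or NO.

size-2^0 implicants → 00000(✓)  00010(✓)  00011(✓)  00101(✓)  00111(✓)  01010(✓)  01011(✓)  01100(✓)  01101(✓)  01111(✓)  10001  10010(✓)  10100(✓)  10110(✓)  10111(✓)  11000(✓)  11010(✓)  11011(✓)  11100(✓)  11110(✓)
size-2^1 implicants → -0010(✓)  -0111  -1010(✓)  -1011(✓)  -1100  0-010(✓)  0-011(✓)  0-101(✓)  0-111(✓)  00-11(✓)  000-0  0001-(✓)  001-1(✓)  01-11(✓)  0101-(✓)  011-1(✓)  0110-  1-010(✓)  1-100(✓)  1-110(✓)  10-10(✓)  101-0(✓)  1011-  11-00(✓)  11-10(✓)  110-0(✓)  1101-(✓)  111-0(✓)
size-2^2 implicants → --010  -101-  0--11  0-01-  0-1-1  1--10  1-1-0  11--0
Unchecked terms (primes): --010, -0111, -101-, -1100, 0--11, 0-01-, 0-1-1, 000-0, 0110-, 1--10, 1-1-0, 10001, 1011-, 11--0
Minterm coverage:
  m0 ⊆ 000-0 [E]
  m2 ⊆ --010,0-01-,000-0
  m3 ⊆ 0--11,0-01-
  m5 ⊆ 0-1-1 [E]
  m7 ⊆ -0111,0--11,0-1-1
  m10 ⊆ --010,-101-,0-01-
  m11 ⊆ -101-,0--11,0-01-
  m12 ⊆ -1100,0110-
  m13 ⊆ 0-1-1,0110-
  m15 ⊆ 0--11,0-1-1
  m17 ⊆ 10001 [E]
  m18 ⊆ --010,1--10
  m20 ⊆ 1-1-0 [E]
  m22 ⊆ 1--10,1-1-0,1011-
  m23 ⊆ -0111,1011-
  m24 ⊆ 11--0 [E]
  m26 ⊆ --010,-101-,1--10,11--0
  m27 ⊆ -101- [E]
  m28 ⊆ -1100,1-1-0,11--0
  m30 ⊆ 1--10,1-1-0,11--0
E = {-101-, 0-1-1, 000-0, 1-1-0, 10001, 11--0}

YES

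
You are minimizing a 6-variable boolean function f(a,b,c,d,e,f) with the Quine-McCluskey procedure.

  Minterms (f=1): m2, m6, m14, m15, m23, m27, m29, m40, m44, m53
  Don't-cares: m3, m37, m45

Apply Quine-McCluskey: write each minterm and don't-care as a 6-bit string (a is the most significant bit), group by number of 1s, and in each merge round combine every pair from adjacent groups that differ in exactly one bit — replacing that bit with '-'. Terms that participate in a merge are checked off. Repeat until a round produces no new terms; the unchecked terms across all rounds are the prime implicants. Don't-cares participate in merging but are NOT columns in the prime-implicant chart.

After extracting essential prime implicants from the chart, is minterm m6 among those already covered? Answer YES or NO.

[col 0] 000010*, 000011*, 000110*, 001110*, 001111*, 010111, 011011, 011101, 100101*, 101000*, 101100*, 101101*, 110101*
[col 1] 00-110, 000-10, 00001-, 00111-, 1-0101, 10-101, 101-00, 10110-
Prime implicants: 00-110, 000-10, 00001-, 00111-, 010111, 011011, 011101, 1-0101, 10-101, 101-00, 10110-
PI chart (minterm → PIs covering it):
  2 | 000-10,00001-
  6 | 00-110,000-10
  14 | 00-110,00111-
  15 | 00111-  (sole → essential)
  23 | 010111  (sole → essential)
  27 | 011011  (sole → essential)
  29 | 011101  (sole → essential)
  40 | 101-00  (sole → essential)
  44 | 101-00,10110-
  53 | 1-0101  (sole → essential)
Essential prime implicants: 00111-, 010111, 011011, 011101, 1-0101, 101-00

NO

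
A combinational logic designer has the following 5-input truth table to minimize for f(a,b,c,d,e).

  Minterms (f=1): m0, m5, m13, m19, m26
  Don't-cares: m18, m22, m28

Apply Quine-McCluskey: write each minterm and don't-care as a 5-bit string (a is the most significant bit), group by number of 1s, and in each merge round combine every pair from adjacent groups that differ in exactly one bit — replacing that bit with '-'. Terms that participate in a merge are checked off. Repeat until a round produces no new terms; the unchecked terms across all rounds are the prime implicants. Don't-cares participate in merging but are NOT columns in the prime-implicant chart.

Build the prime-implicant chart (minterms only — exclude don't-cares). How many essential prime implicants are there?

[col 0] 00000, 00101*, 01101*, 10010*, 10011*, 10110*, 11010*, 11100
[col 1] 0-101, 1-010, 10-10, 1001-
Prime implicants: 0-101, 00000, 1-010, 10-10, 1001-, 11100
PI chart (minterm → PIs covering it):
  0 | 00000  (sole → essential)
  5 | 0-101  (sole → essential)
  13 | 0-101  (sole → essential)
  19 | 1001-  (sole → essential)
  26 | 1-010  (sole → essential)
Essential prime implicants: 0-101, 00000, 1-010, 1001-

4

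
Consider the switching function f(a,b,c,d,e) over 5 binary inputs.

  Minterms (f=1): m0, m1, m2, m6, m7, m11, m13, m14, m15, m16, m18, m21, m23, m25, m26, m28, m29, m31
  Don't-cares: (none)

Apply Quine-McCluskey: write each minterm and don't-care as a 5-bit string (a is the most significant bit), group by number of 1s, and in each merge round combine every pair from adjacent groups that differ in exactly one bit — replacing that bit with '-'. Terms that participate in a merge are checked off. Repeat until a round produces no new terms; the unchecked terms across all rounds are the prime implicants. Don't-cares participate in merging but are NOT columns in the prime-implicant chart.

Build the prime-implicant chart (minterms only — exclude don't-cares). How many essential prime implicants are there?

9

size-2^0 implicants → 00000(✓)  00001(✓)  00010(✓)  00110(✓)  00111(✓)  01011(✓)  01101(✓)  01110(✓)  01111(✓)  10000(✓)  10010(✓)  10101(✓)  10111(✓)  11001(✓)  11010(✓)  11100(✓)  11101(✓)  11111(✓)
size-2^1 implicants → -0000(✓)  -0010(✓)  -0111(✓)  -1101(✓)  -1111(✓)  0-110(✓)  0-111(✓)  00-10  000-0(✓)  0000-  0011-(✓)  01-11  011-1(✓)  0111-(✓)  1-010  1-101(✓)  1-111(✓)  100-0(✓)  101-1(✓)  11-01  111-1(✓)  1110-
size-2^2 implicants → --111  -00-0  -11-1  0-11-  1-1-1
Unchecked terms (primes): --111, -00-0, -11-1, 0-11-, 00-10, 0000-, 01-11, 1-010, 1-1-1, 11-01, 1110-
Minterm coverage:
  m0 ⊆ -00-0,0000-
  m1 ⊆ 0000- [E]
  m2 ⊆ -00-0,00-10
  m6 ⊆ 0-11-,00-10
  m7 ⊆ --111,0-11-
  m11 ⊆ 01-11 [E]
  m13 ⊆ -11-1 [E]
  m14 ⊆ 0-11- [E]
  m15 ⊆ --111,-11-1,0-11-,01-11
  m16 ⊆ -00-0 [E]
  m18 ⊆ -00-0,1-010
  m21 ⊆ 1-1-1 [E]
  m23 ⊆ --111,1-1-1
  m25 ⊆ 11-01 [E]
  m26 ⊆ 1-010 [E]
  m28 ⊆ 1110- [E]
  m29 ⊆ -11-1,1-1-1,11-01,1110-
  m31 ⊆ --111,-11-1,1-1-1
E = {-00-0, -11-1, 0-11-, 0000-, 01-11, 1-010, 1-1-1, 11-01, 1110-}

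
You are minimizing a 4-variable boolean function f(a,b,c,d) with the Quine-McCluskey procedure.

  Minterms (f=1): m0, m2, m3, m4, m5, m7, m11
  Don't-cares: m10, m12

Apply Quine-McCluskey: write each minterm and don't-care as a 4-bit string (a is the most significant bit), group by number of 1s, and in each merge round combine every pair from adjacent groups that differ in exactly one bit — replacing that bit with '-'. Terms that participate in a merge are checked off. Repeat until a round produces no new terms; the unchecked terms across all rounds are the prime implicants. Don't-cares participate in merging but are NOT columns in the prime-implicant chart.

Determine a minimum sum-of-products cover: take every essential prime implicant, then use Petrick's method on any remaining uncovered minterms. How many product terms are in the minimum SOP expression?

3

size-2^0 implicants → 0000(✓)  0010(✓)  0011(✓)  0100(✓)  0101(✓)  0111(✓)  1010(✓)  1011(✓)  1100(✓)
size-2^1 implicants → -010(✓)  -011(✓)  -100  0-00  0-11  00-0  001-(✓)  01-1  010-  101-(✓)
size-2^2 implicants → -01-
Unchecked terms (primes): -01-, -100, 0-00, 0-11, 00-0, 01-1, 010-
Minterm coverage:
  m0 ⊆ 0-00,00-0
  m2 ⊆ -01-,00-0
  m3 ⊆ -01-,0-11
  m4 ⊆ -100,0-00,010-
  m5 ⊆ 01-1,010-
  m7 ⊆ 0-11,01-1
  m11 ⊆ -01- [E]
E = {-01-}
Petrick residual → 0-00, 01-1
Cover = b'c + a'c'd' + a'bd  |cover|=3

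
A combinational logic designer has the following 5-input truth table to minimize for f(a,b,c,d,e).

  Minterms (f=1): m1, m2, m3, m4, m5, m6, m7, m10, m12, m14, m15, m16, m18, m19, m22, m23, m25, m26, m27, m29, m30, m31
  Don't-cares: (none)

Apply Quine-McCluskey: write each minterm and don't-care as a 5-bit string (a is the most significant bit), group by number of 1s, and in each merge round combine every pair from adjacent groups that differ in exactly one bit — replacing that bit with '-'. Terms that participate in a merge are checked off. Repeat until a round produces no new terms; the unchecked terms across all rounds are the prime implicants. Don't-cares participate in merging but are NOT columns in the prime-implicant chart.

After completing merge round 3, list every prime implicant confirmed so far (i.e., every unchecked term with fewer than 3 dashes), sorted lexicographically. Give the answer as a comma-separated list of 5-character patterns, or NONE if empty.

0-1-0, 00--1, 001--, 100-0, 11--1

Round 0: 00001✓ 00010✓ 00011✓ 00100✓ 00101✓ 00110✓ 00111✓ 01010✓ 01100✓ 01110✓ 01111✓ 10000✓ 10010✓ 10011✓ 10110✓ 10111✓ 11001✓ 11010✓ 11011✓ 11101✓ 11110✓ 11111✓
Round 1: -0010✓ -0011✓ -0110✓ -0111✓ -1010✓ -1110✓ -1111✓ 0-010✓ 0-100✓ 0-110✓ 0-111✓ 00-01✓ 00-10✓ 00-11✓ 000-1✓ 0001-✓ 001-0✓ 001-1✓ 0010-✓ 0011-✓ 01-10✓ 011-0✓ 0111-✓ 1-010✓ 1-011✓ 1-110✓ 1-111✓ 10-10✓ 10-11✓ 100-0 1001-✓ 1011-✓ 11-01✓ 11-10✓ 11-11✓ 110-1✓ 1101-✓ 111-1✓ 1111-✓
Round 2: --010✓ --110✓ --111✓ -0-10✓ -0-11✓ -001-✓ -011-✓ -1-10✓ -111-✓ 0--10✓ 0-1-0 0-11-✓ 00--1 00-1-✓ 001-- 1--10✓ 1--11✓ 1-01-✓ 1-11-✓ 10-1-✓ 11--1 11-1-✓
Round 3: ---10 --11- -0-1- 1--1-
PIs = {---10, --11-, -0-1-, 0-1-0, 00--1, 001--, 1--1-, 100-0, 11--1}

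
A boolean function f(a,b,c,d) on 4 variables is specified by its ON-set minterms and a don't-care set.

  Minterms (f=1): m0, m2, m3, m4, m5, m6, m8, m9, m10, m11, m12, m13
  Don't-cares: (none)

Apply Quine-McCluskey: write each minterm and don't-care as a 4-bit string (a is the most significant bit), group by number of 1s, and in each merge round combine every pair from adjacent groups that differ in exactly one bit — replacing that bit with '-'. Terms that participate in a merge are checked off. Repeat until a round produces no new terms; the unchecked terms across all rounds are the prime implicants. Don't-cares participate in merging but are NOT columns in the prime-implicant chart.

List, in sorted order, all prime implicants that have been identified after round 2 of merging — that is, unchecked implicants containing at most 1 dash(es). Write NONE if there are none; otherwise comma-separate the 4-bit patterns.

Round 0: 0000✓ 0010✓ 0011✓ 0100✓ 0101✓ 0110✓ 1000✓ 1001✓ 1010✓ 1011✓ 1100✓ 1101✓
Round 1: -000✓ -010✓ -011✓ -100✓ -101✓ 0-00✓ 0-10✓ 00-0✓ 001-✓ 01-0✓ 010-✓ 1-00✓ 1-01✓ 10-0✓ 10-1✓ 100-✓ 101-✓ 110-✓
Round 2: --00 -0-0 -01- -10- 0--0 1-0- 10--
PIs = {--00, -0-0, -01-, -10-, 0--0, 1-0-, 10--}

NONE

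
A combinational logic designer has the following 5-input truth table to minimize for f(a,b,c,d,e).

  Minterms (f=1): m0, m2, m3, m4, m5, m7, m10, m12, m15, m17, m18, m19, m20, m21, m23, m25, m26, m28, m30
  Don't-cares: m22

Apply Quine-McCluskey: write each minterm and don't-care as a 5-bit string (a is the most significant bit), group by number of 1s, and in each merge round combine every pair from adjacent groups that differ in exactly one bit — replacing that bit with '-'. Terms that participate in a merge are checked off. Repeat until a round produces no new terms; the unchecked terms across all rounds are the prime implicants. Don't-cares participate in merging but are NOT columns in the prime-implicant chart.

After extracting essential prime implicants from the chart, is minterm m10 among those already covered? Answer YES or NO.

YES

[col 0] 00000*, 00010*, 00011*, 00100*, 00101*, 00111*, 01010*, 01100*, 01111*, 10001*, 10010*, 10011*, 10100*, 10101*, 10110*, 10111*, 11001*, 11010*, 11100*, 11110*
[col 1] -0010*, -0011*, -0100*, -0101*, -0111*, -1010*, -1100*, 0-010*, 0-100*, 0-111, 00-00, 00-11*, 000-0, 0001-*, 001-1*, 0010-*, 1-001, 1-010*, 1-100*, 1-110*, 10-01*, 10-10*, 10-11*, 100-1*, 1001-*, 101-0*, 101-1*, 1010-*, 1011-*, 11-10*, 111-0*
[col 2] --010, --100, -0-11, -001-, -01-1, -010-, 1--10, 1-1-0, 10--1, 10-1-, 101--
Prime implicants: --010, --100, -0-11, -001-, -01-1, -010-, 0-111, 00-00, 000-0, 1--10, 1-001, 1-1-0, 10--1, 10-1-, 101--
PI chart (minterm → PIs covering it):
  0 | 00-00,000-0
  2 | --010,-001-,000-0
  3 | -0-11,-001-
  4 | --100,-010-,00-00
  5 | -01-1,-010-
  7 | -0-11,-01-1,0-111
  10 | --010  (sole → essential)
  12 | --100  (sole → essential)
  15 | 0-111  (sole → essential)
  17 | 1-001,10--1
  18 | --010,-001-,1--10,10-1-
  19 | -0-11,-001-,10--1,10-1-
  20 | --100,-010-,1-1-0,101--
  21 | -01-1,-010-,10--1,101--
  23 | -0-11,-01-1,10--1,10-1-,101--
  25 | 1-001  (sole → essential)
  26 | --010,1--10
  28 | --100,1-1-0
  30 | 1--10,1-1-0
Essential prime implicants: --010, --100, 0-111, 1-001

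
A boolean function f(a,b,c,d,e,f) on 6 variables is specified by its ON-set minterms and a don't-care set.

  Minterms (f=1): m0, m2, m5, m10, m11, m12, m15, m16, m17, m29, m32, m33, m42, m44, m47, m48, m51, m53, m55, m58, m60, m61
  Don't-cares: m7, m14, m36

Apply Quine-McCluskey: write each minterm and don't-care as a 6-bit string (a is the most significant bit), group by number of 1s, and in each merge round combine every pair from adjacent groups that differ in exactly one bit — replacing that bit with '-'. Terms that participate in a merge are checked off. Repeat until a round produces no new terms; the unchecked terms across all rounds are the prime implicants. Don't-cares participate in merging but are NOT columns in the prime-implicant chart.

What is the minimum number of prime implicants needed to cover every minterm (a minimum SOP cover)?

[col 0] 000000*, 000010*, 000101*, 000111*, 001010*, 001011*, 001100*, 001110*, 001111*, 010000*, 010001*, 011101*, 100000*, 100001*, 100100*, 101010*, 101100*, 101111*, 110000*, 110011*, 110101*, 110111*, 111010*, 111100*, 111101*
[col 1] -00000*, -01010, -01100, -01111, -10000*, -11101, 0-0000*, 00-010, 00-111, 0000-0, 0001-1, 001-10*, 001-11*, 00101-*, 0011-0, 00111-*, 01000-, 1-0000*, 1-1010, 1-1100, 10-100, 100-00, 10000-, 11-101, 110-11, 1101-1, 11110-
[col 2] --0000, 001-1-
Prime implicants: --0000, -01010, -01100, -01111, -11101, 00-010, 00-111, 0000-0, 0001-1, 001-1-, 0011-0, 01000-, 1-1010, 1-1100, 10-100, 100-00, 10000-, 11-101, 110-11, 1101-1, 11110-
PI chart (minterm → PIs covering it):
  0 | --0000,0000-0
  2 | 00-010,0000-0
  5 | 0001-1  (sole → essential)
  10 | -01010,00-010,001-1-
  11 | 001-1-  (sole → essential)
  12 | -01100,0011-0
  15 | -01111,00-111,001-1-
  16 | --0000,01000-
  17 | 01000-  (sole → essential)
  29 | -11101  (sole → essential)
  32 | --0000,100-00,10000-
  33 | 10000-  (sole → essential)
  42 | -01010,1-1010
  44 | -01100,1-1100,10-100
  47 | -01111  (sole → essential)
  48 | --0000  (sole → essential)
  51 | 110-11  (sole → essential)
  53 | 11-101,1101-1
  55 | 110-11,1101-1
  58 | 1-1010  (sole → essential)
  60 | 1-1100,11110-
  61 | -11101,11-101,11110-
Essential prime implicants: --0000, -01111, -11101, 0001-1, 001-1-, 01000-, 1-1010, 10000-, 110-11
Petrick residual → -01100, 00-010, 1-1100, 11-101
Minimum SOP uses 13 PIs: c'd'e'f' + b'cde'f' + b'cdef + bcde'f + a'b'd'ef' + a'b'c'df + a'b'ce + a'bc'd'e' + acd'ef' + acde'f' + ab'c'd'e' + abde'f + abc'ef

13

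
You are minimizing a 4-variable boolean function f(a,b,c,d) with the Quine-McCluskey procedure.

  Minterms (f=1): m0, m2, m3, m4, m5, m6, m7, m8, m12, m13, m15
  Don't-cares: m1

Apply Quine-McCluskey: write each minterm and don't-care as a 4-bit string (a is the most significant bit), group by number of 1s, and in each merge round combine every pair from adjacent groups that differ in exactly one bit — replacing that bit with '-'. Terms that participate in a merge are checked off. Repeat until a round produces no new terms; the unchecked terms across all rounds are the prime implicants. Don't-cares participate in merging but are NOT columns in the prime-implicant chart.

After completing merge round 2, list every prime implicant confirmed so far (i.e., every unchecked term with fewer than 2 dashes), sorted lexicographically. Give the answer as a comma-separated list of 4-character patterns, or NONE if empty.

Round 0: 0000✓ 0001✓ 0010✓ 0011✓ 0100✓ 0101✓ 0110✓ 0111✓ 1000✓ 1100✓ 1101✓ 1111✓
Round 1: -000✓ -100✓ -101✓ -111✓ 0-00✓ 0-01✓ 0-10✓ 0-11✓ 00-0✓ 00-1✓ 000-✓ 001-✓ 01-0✓ 01-1✓ 010-✓ 011-✓ 1-00✓ 11-1✓ 110-✓
Round 2: --00 -1-1 -10- 0--0✓ 0--1✓ 0-0-✓ 0-1-✓ 00--✓ 01--✓
Round 3: 0---
PIs = {--00, -1-1, -10-, 0---}

NONE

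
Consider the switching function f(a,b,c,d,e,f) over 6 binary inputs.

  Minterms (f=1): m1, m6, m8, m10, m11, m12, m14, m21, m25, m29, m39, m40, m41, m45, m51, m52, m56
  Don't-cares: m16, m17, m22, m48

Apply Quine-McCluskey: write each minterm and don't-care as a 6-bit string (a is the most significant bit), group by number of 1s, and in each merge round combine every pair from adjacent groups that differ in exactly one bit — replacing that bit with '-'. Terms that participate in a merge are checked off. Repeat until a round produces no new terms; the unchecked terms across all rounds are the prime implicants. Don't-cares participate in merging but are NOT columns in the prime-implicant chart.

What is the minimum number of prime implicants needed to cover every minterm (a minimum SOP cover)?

[col 0] 000001*, 000110*, 001000*, 001010*, 001011*, 001100*, 001110*, 010000*, 010001*, 010101*, 010110*, 011001*, 011101*, 100111, 101000*, 101001*, 101101*, 110000*, 110011, 110100*, 111000*
[col 1] -01000, -10000, 0-0001, 0-0110, 00-110, 001-00*, 001-10*, 0010-0*, 00101-, 0011-0*, 01-001*, 01-101*, 010-01*, 01000-, 011-01*, 1-1000, 101-01, 10100-, 11-000, 110-00
[col 2] 001--0, 01--01
Prime implicants: -01000, -10000, 0-0001, 0-0110, 00-110, 001--0, 00101-, 01--01, 01000-, 1-1000, 100111, 101-01, 10100-, 11-000, 110-00, 110011
PI chart (minterm → PIs covering it):
  1 | 0-0001  (sole → essential)
  6 | 0-0110,00-110
  8 | -01000,001--0
  10 | 001--0,00101-
  11 | 00101-  (sole → essential)
  12 | 001--0  (sole → essential)
  14 | 00-110,001--0
  21 | 01--01  (sole → essential)
  25 | 01--01  (sole → essential)
  29 | 01--01  (sole → essential)
  39 | 100111  (sole → essential)
  40 | -01000,1-1000,10100-
  41 | 101-01,10100-
  45 | 101-01  (sole → essential)
  51 | 110011  (sole → essential)
  52 | 110-00  (sole → essential)
  56 | 1-1000,11-000
Essential prime implicants: 0-0001, 001--0, 00101-, 01--01, 100111, 101-01, 110-00, 110011
Petrick residual → 0-0110, 1-1000
Minimum SOP uses 10 PIs: a'c'd'e'f + a'c'def' + a'b'cf' + a'b'cd'e + a'be'f + acd'e'f' + ab'c'def + ab'ce'f + abc'e'f' + abc'd'ef

10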